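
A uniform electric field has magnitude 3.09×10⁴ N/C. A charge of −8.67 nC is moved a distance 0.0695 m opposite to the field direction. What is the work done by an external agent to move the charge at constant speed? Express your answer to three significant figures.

-1.86×10⁻⁵ J

The potential change for a displacement 0.0695 m opposite to the field direction is ΔV = +Ed = 2150 V.
W_ext = qΔV = -1.86×10⁻⁵ J.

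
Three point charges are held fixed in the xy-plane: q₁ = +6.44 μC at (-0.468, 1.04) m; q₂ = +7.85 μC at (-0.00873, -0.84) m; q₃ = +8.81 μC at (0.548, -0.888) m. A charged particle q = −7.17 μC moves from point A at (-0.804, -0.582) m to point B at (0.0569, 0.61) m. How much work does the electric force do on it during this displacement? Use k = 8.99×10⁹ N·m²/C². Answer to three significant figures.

0.0551 J

The work done by the electric force is W_field = −ΔU = −q(V_B − V_A) = q(V_A − V_B).
At A: distances to the source charges are 1.66 m, 0.836 m, 1.39 m; V_A = Σ kqᵢ/rᵢ = 1.76×10⁵ V.
At B: distances to the source charges are 0.679 m, 1.45 m, 1.58 m; V_B = Σ kqᵢ/rᵢ = 1.84×10⁵ V.
ΔV = V_B − V_A = 7690 V.
W_field = −qΔV = −(-7.17×10⁻⁶ C)(7690 V) = 0.0551 J.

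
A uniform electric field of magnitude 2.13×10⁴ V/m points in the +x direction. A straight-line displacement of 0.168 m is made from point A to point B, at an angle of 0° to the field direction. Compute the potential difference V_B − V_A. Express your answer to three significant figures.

Only the component of displacement along E changes the potential: ΔV = −E·d·cosθ.
ΔV = −(2.13×10⁴ V/m)(0.168 m)cos0° = -3580 V.

-3580 V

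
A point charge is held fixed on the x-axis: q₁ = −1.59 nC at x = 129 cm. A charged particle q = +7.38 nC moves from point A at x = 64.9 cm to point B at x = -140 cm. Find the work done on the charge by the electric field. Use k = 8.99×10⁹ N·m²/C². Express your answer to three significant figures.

-1.25×10⁻⁷ J

The work done by the electric force is W_field = −ΔU = −q(V_B − V_A) = q(V_A − V_B).
At A: distance to the source charge is 0.641 m; V_A = kq₁/r = -22.3 V.
At B: distance to the source charge is 2.69 m; V_B = kq₁/r = -5.31 V.
ΔV = V_B − V_A = 17.0 V.
W_field = −qΔV = −(7.38×10⁻⁹ C)(17.0 V) = -1.25×10⁻⁷ J.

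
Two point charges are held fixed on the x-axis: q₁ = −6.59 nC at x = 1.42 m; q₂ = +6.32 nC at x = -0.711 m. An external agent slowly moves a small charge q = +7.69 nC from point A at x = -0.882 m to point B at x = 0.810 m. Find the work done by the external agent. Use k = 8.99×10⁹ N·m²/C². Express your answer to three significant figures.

For quasistatic motion the external work equals the change in potential energy: W_ext = qΔV = q(V_B − V_A).
At A: distances to the source charges are 2.30 m, 0.171 m; V_A = Σ kqᵢ/rᵢ = 307 V.
At B: distances to the source charges are 0.610 m, 1.52 m; V_B = Σ kqᵢ/rᵢ = -59.8 V.
ΔV = V_B − V_A = -366 V.
W_ext = qΔV = (7.69×10⁻⁹ C)(-366 V) = -2.82×10⁻⁶ J.

-2.82×10⁻⁶ J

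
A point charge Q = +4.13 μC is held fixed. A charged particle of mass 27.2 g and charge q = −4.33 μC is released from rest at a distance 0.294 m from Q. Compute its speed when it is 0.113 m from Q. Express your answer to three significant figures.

Only the electrostatic force acts, so mechanical energy is conserved: ½mv² = U₁ − U₂ = kQq(1/r₁ − 1/r₂).
U₁ − U₂ = (8.99×10⁹ N·m²/C²)(4.13×10⁻⁶ C)(-4.33×10⁻⁶ C)(1/0.294 − 1/0.113) = 0.876 J.
v = √(2·0.876/0.0272) = 8.03 m/s.

8.03 m/s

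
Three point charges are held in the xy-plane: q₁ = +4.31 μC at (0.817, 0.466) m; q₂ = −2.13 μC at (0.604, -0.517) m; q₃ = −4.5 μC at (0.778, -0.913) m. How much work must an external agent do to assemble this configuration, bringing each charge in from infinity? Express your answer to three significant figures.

-9.23×10⁻³ J

The assembly work is the sum of pairwise potential energies, U = Σ_{i<j} kqᵢqⱼ/rᵢⱼ.
Pair separations: r₁₂ = 1.01 m, r₁₃ = 1.38 m, r₂₃ = 0.433 m.
U = (-0.0821) + (-0.126) + (0.199) = -9.23×10⁻³ J.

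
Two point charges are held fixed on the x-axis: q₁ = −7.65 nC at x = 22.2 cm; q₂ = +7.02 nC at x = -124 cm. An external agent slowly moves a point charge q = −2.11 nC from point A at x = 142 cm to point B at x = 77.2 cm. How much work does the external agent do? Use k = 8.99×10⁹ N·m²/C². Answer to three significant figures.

1.27×10⁻⁷ J

For quasistatic motion the external work equals the change in potential energy: W_ext = qΔV = q(V_B − V_A).
At A: distances to the source charges are 1.20 m, 2.66 m; V_A = Σ kqᵢ/rᵢ = -33.7 V.
At B: distances to the source charges are 0.550 m, 2.01 m; V_B = Σ kqᵢ/rᵢ = -93.7 V.
ΔV = V_B − V_A = -60.0 V.
W_ext = qΔV = (-2.11×10⁻⁹ C)(-60.0 V) = 1.27×10⁻⁷ J.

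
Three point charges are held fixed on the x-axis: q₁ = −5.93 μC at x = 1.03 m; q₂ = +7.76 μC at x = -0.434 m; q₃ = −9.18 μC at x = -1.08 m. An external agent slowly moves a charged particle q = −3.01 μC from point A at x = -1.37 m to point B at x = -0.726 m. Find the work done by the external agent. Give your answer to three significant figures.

For quasistatic motion the external work equals the change in potential energy: W_ext = qΔV = q(V_B − V_A).
At A: distances to the source charges are 2.40 m, 0.936 m, 0.290 m; V_A = Σ kqᵢ/rᵢ = -2.32×10⁵ V.
At B: distances to the source charges are 1.76 m, 0.292 m, 0.354 m; V_B = Σ kqᵢ/rᵢ = -2.46×10⁴ V.
ΔV = V_B − V_A = 2.08×10⁵ V.
W_ext = qΔV = (-3.01×10⁻⁶ C)(2.08×10⁵ V) = -0.625 J.

-0.625 J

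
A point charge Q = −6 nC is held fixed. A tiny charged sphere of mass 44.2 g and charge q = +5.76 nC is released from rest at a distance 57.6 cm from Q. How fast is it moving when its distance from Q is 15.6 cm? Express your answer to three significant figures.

Only the electrostatic force acts, so mechanical energy is conserved: ½mv² = U₁ − U₂ = kQq(1/r₁ − 1/r₂).
U₁ − U₂ = (8.99×10⁹ N·m²/C²)(-6.00×10⁻⁹ C)(5.76×10⁻⁹ C)(1/0.576 − 1/0.156) = 1.45×10⁻⁶ J.
v = √(2·1.45×10⁻⁶/0.0442) = 8.11×10⁻³ m/s.

8.11×10⁻³ m/s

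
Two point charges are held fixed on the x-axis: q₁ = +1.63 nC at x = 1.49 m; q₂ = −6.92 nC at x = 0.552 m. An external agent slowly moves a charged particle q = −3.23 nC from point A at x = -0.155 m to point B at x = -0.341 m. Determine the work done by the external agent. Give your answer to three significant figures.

-5.63×10⁻⁸ J

For quasistatic motion the external work equals the change in potential energy: W_ext = qΔV = q(V_B − V_A).
At A: distances to the source charges are 1.65 m, 0.707 m; V_A = Σ kqᵢ/rᵢ = -79.1 V.
At B: distances to the source charges are 1.83 m, 0.893 m; V_B = Σ kqᵢ/rᵢ = -61.7 V.
ΔV = V_B − V_A = 17.4 V.
W_ext = qΔV = (-3.23×10⁻⁹ C)(17.4 V) = -5.63×10⁻⁸ J.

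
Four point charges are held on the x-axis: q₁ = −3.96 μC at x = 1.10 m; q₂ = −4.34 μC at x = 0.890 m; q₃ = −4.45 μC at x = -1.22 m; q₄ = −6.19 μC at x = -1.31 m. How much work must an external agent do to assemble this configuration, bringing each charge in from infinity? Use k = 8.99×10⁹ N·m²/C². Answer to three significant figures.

3.84 J

The work to assemble the configuration equals its total potential energy, U = Σ kqᵢqⱼ/rᵢⱼ over all pairs.
Pair separations: r₁₂ = 0.210 m, r₁₃ = 2.32 m, r₁₄ = 2.41 m, r₂₃ = 2.11 m, r₂₄ = 2.20 m, r₃₄ = 0.0900 m.
Summing all 6 pair terms gives U = 3.84 J.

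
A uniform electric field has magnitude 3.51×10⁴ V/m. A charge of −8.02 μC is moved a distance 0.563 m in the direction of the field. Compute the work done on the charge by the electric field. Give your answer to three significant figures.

-0.158 J

The potential change for a displacement 0.563 m in the direction of the field is ΔV = −Ed = -1.98×10⁴ V.
W_field = −qΔV = -0.158 J.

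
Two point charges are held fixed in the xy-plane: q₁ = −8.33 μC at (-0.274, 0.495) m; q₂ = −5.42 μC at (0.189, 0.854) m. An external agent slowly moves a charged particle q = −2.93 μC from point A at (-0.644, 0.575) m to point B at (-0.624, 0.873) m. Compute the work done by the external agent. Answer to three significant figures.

For quasistatic motion the external work equals the change in potential energy: W_ext = qΔV = q(V_B − V_A).
At A: distances to the source charges are 0.379 m, 0.878 m; V_A = Σ kqᵢ/rᵢ = -2.53×10⁵ V.
At B: distances to the source charges are 0.515 m, 0.813 m; V_B = Σ kqᵢ/rᵢ = -2.05×10⁵ V.
ΔV = V_B − V_A = 4.80×10⁴ V.
W_ext = qΔV = (-2.93×10⁻⁶ C)(4.80×10⁴ V) = -0.141 J.

-0.141 J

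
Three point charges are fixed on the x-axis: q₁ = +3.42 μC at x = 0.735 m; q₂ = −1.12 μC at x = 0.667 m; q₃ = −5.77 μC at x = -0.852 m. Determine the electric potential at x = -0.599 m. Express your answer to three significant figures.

Electric potential is a scalar, so the contributions from each charge add algebraically: V = Σ kqᵢ/rᵢ.
Distances from the field point to each charge: r₁ = 1.33 m, r₂ = 1.27 m, r₃ = 0.253 m.
V = k[(3.42×10⁻⁶)/(1.33) + (-1.12×10⁻⁶)/(1.27) + (-5.77×10⁻⁶)/(0.253)] = -1.90×10⁵ V.

-1.90×10⁵ V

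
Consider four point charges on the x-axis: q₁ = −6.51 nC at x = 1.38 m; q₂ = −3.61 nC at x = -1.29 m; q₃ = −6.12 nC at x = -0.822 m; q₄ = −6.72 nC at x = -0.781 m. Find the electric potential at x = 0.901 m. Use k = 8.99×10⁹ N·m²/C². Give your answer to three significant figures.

Electric potential is a scalar, so the contributions from each charge add algebraically: V = Σ kqᵢ/rᵢ.
Distances from the field point to each charge: r₁ = 0.479 m, r₂ = 2.19 m, r₃ = 1.72 m, r₄ = 1.68 m.
V = k[(-6.51×10⁻⁹)/(0.479) + (-3.61×10⁻⁹)/(2.19) + (-6.12×10⁻⁹)/(1.72) + (-6.72×10⁻⁹)/(1.68)] = -205 V.

-205 V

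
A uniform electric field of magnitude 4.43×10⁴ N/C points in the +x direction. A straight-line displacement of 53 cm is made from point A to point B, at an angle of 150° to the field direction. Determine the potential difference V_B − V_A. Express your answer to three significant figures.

Only the component of displacement along E changes the potential: ΔV = −E·d·cosθ.
ΔV = −(4.43×10⁴ V/m)(0.530 m)cos150° = 2.03×10⁴ V.

2.03×10⁴ V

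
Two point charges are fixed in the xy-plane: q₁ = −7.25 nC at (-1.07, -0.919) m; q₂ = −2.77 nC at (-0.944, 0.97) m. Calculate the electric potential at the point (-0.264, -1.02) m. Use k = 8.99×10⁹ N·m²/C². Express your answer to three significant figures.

Electric potential is a scalar, so the contributions from each charge add algebraically: V = Σ kqᵢ/rᵢ.
Distances from the field point to each charge: r₁ = 0.812 m, r₂ = 2.10 m.
V = k[(-7.25×10⁻⁹)/(0.812) + (-2.77×10⁻⁹)/(2.10)] = -92.1 V.

-92.1 V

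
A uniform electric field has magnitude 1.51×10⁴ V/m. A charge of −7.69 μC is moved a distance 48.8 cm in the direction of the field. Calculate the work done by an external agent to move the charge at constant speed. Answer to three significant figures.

0.0567 J

The potential change for a displacement 48.8 cm in the direction of the field is ΔV = −Ed = -7370 V.
W_ext = qΔV = 0.0567 J.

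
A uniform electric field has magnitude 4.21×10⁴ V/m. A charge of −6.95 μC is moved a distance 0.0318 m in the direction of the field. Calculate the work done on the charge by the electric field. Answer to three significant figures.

The potential change for a displacement 0.0318 m in the direction of the field is ΔV = −Ed = -1340 V.
W_field = −qΔV = -9.30×10⁻³ J.

-9.30×10⁻³ J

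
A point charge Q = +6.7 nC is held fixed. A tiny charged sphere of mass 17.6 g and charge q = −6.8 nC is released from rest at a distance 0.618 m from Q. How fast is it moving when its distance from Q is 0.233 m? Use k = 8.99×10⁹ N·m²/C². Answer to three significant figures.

Only the electrostatic force acts, so mechanical energy is conserved: ½mv² = U₁ − U₂ = kQq(1/r₁ − 1/r₂).
U₁ − U₂ = (8.99×10⁹ N·m²/C²)(6.70×10⁻⁹ C)(-6.80×10⁻⁹ C)(1/0.618 − 1/0.233) = 1.10×10⁻⁶ J.
v = √(2·1.10×10⁻⁶/0.0176) = 0.0112 m/s.

0.0112 m/s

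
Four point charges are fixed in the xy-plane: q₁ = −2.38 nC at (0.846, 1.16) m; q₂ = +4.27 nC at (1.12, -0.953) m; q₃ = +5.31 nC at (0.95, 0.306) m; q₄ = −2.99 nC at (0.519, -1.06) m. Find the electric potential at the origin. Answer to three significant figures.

Electric potential is a scalar, so the contributions from each charge add algebraically: V = Σ kqᵢ/rᵢ.
Distances from the field point to each charge: r₁ = 1.44 m, r₂ = 1.47 m, r₃ = 0.998 m, r₄ = 1.18 m.
V = k[(-2.38×10⁻⁹)/(1.44) + (4.27×10⁻⁹)/(1.47) + (5.31×10⁻⁹)/(0.998) + (-2.99×10⁻⁹)/(1.18)] = 36.3 V.

36.3 V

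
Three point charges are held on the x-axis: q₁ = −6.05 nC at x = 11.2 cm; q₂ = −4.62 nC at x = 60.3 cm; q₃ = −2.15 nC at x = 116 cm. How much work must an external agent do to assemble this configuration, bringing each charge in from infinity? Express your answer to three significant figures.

The assembly work is the sum of pairwise potential energies, U = Σ_{i<j} kqᵢqⱼ/rᵢⱼ.
Pair separations: r₁₂ = 0.491 m, r₁₃ = 1.05 m, r₂₃ = 0.557 m.
U = (5.12×10⁻⁷) + (1.12×10⁻⁷) + (1.60×10⁻⁷) = 7.84×10⁻⁷ J.

7.84×10⁻⁷ J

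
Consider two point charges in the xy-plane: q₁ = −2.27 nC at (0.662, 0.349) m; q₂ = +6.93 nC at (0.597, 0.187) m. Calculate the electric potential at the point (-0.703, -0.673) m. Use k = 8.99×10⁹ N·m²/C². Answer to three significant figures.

Electric potential is a scalar, so the contributions from each charge add algebraically: V = Σ kqᵢ/rᵢ.
Distances from the field point to each charge: r₁ = 1.71 m, r₂ = 1.56 m.
V = k[(-2.27×10⁻⁹)/(1.71) + (6.93×10⁻⁹)/(1.56)] = 28.0 V.

28.0 V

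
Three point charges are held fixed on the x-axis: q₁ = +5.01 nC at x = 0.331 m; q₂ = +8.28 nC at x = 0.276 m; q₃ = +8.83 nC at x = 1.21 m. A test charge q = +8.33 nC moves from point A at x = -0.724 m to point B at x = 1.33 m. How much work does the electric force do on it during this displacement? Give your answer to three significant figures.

The work done by the electric force is W_field = −ΔU = −q(V_B − V_A) = q(V_A − V_B).
At A: distances to the source charges are 1.05 m, 1.00 m, 1.93 m; V_A = Σ kqᵢ/rᵢ = 158 V.
At B: distances to the source charges are 0.999 m, 1.05 m, 0.120 m; V_B = Σ kqᵢ/rᵢ = 777 V.
ΔV = V_B − V_A = 619 V.
W_field = −qΔV = −(8.33×10⁻⁹ C)(619 V) = -5.16×10⁻⁶ J.

-5.16×10⁻⁶ J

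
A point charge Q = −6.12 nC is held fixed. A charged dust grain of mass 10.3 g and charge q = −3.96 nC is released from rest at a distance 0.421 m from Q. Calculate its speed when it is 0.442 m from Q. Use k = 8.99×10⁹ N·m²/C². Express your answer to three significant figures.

Only the electrostatic force acts, so mechanical energy is conserved: ½mv² = U₁ − U₂ = kQq(1/r₁ − 1/r₂).
U₁ − U₂ = (8.99×10⁹ N·m²/C²)(-6.12×10⁻⁹ C)(-3.96×10⁻⁹ C)(1/0.421 − 1/0.442) = 2.46×10⁻⁸ J.
v = √(2·2.46×10⁻⁸/0.0103) = 2.19×10⁻³ m/s.

2.19×10⁻³ m/s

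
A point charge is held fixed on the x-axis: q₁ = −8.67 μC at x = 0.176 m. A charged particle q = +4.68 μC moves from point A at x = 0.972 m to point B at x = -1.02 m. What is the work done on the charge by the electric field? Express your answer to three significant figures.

-0.153 J

The work done by the electric force is W_field = −ΔU = −q(V_B − V_A) = q(V_A − V_B).
At A: distance to the source charge is 0.796 m; V_A = kq₁/r = -9.79×10⁴ V.
At B: distance to the source charge is 1.20 m; V_B = kq₁/r = -6.52×10⁴ V.
ΔV = V_B − V_A = 3.27×10⁴ V.
W_field = −qΔV = −(4.68×10⁻⁶ C)(3.27×10⁴ V) = -0.153 J.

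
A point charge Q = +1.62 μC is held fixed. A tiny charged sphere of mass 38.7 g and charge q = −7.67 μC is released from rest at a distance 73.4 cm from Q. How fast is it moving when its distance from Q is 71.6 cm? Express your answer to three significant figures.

Only the electrostatic force acts, so mechanical energy is conserved: ½mv² = U₁ − U₂ = kQq(1/r₁ − 1/r₂).
U₁ − U₂ = (8.99×10⁹ N·m²/C²)(1.62×10⁻⁶ C)(-7.67×10⁻⁶ C)(1/0.734 − 1/0.716) = 3.83×10⁻³ J.
v = √(2·3.83×10⁻³/0.0387) = 0.445 m/s.

0.445 m/s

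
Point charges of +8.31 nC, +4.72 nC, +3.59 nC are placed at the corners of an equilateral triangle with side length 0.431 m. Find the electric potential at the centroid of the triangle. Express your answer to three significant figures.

600 V

Electric potential is a scalar, so the contributions from each charge add algebraically: V = Σ kqᵢ/rᵢ.
The distance from each vertex to the centroid is a/√3 = 0.249 m.
V = k[(8.31×10⁻⁹)/(0.249) + (4.72×10⁻⁹)/(0.249) + (3.59×10⁻⁹)/(0.249)] = 600 V.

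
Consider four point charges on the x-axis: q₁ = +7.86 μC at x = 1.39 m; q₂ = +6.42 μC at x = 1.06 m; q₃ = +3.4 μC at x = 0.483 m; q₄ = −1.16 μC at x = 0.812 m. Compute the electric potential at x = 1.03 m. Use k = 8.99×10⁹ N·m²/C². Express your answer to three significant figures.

2.13×10⁶ V

The total potential is the scalar sum of each charge's contribution, V = Σ kqᵢ/rᵢ.
Distances from the field point to each charge: r₁ = 0.360 m, r₂ = 0.0300 m, r₃ = 0.547 m, r₄ = 0.218 m.
V = k[(7.86×10⁻⁶)/(0.360) + (6.42×10⁻⁶)/(0.0300) + (3.40×10⁻⁶)/(0.547) + (-1.16×10⁻⁶)/(0.218)] = 2.13×10⁶ V.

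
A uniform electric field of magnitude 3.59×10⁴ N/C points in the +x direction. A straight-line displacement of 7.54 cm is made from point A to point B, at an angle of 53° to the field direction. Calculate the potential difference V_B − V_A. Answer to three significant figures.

-1630 V

Only the component of displacement along E changes the potential: ΔV = −E·d·cosθ.
ΔV = −(3.59×10⁴ V/m)(0.0754 m)cos53° = -1630 V.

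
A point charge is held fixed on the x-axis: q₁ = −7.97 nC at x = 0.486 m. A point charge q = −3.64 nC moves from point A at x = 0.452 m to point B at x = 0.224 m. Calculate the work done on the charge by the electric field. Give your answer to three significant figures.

The work done by the electric force is W_field = −ΔU = −q(V_B − V_A) = q(V_A − V_B).
At A: distance to the source charge is 0.0340 m; V_A = kq₁/r = -2110 V.
At B: distance to the source charge is 0.262 m; V_B = kq₁/r = -273 V.
ΔV = V_B − V_A = 1830 V.
W_field = −qΔV = −(-3.64×10⁻⁹ C)(1830 V) = 6.68×10⁻⁶ J.

6.68×10⁻⁶ J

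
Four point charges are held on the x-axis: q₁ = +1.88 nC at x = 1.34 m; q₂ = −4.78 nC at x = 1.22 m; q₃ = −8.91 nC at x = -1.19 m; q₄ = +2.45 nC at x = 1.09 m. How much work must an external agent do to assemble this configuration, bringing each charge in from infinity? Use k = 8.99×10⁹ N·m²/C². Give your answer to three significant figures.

The work to assemble the configuration equals its total potential energy, U = Σ kqᵢqⱼ/rᵢⱼ over all pairs.
Pair separations: r₁₂ = 0.120 m, r₁₃ = 2.53 m, r₁₄ = 0.250 m, r₂₃ = 2.41 m, r₂₄ = 0.130 m, r₃₄ = 2.28 m.
Summing all 6 pair terms gives U = -1.30×10⁻⁶ J.

-1.30×10⁻⁶ J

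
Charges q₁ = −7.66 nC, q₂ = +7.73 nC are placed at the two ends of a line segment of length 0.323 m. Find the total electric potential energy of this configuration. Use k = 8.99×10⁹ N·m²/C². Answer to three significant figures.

The assembly work is the sum of pairwise potential energies, U = Σ_{i<j} kqᵢqⱼ/rᵢⱼ.
The separation is r = 0.323 m.
U = (-1.65×10⁻⁶) = -1.65×10⁻⁶ J.

-1.65×10⁻⁶ J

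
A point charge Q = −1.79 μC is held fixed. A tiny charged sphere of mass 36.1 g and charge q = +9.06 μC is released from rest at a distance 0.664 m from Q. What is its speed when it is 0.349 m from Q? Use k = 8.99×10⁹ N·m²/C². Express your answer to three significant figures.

Only the electrostatic force acts, so mechanical energy is conserved: ½mv² = U₁ − U₂ = kQq(1/r₁ − 1/r₂).
U₁ − U₂ = (8.99×10⁹ N·m²/C²)(-1.79×10⁻⁶ C)(9.06×10⁻⁶ C)(1/0.664 − 1/0.349) = 0.198 J.
v = √(2·0.198/0.0361) = 3.31 m/s.

3.31 m/s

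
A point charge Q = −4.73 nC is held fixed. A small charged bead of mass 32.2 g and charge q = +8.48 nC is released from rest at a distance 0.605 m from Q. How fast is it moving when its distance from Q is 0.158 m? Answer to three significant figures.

0.0102 m/s

Only the electrostatic force acts, so mechanical energy is conserved: ½mv² = U₁ − U₂ = kQq(1/r₁ − 1/r₂).
U₁ − U₂ = (8.99×10⁹ N·m²/C²)(-4.73×10⁻⁹ C)(8.48×10⁻⁹ C)(1/0.605 − 1/0.158) = 1.69×10⁻⁶ J.
v = √(2·1.69×10⁻⁶/0.0322) = 0.0102 m/s.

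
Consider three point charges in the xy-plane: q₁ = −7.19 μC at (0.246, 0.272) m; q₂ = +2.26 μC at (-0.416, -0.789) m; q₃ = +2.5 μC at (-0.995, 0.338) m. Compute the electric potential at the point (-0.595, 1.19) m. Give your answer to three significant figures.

The total potential is the scalar sum of each charge's contribution, V = Σ kqᵢ/rᵢ.
Distances from the field point to each charge: r₁ = 1.24 m, r₂ = 1.99 m, r₃ = 0.941 m.
V = k[(-7.19×10⁻⁶)/(1.24) + (2.26×10⁻⁶)/(1.99) + (2.50×10⁻⁶)/(0.941)] = -1.78×10⁴ V.

-1.78×10⁴ V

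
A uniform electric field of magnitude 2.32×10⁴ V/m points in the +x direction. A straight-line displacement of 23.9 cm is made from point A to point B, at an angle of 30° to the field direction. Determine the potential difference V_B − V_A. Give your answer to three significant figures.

Only the component of displacement along E changes the potential: ΔV = −E·d·cosθ.
ΔV = −(2.32×10⁴ V/m)(0.239 m)cos30° = -4800 V.

-4800 V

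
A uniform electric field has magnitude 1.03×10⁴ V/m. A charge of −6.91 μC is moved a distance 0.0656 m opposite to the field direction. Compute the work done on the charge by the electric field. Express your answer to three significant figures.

4.67×10⁻³ J

The potential change for a displacement 0.0656 m opposite to the field direction is ΔV = +Ed = 676 V.
W_field = −qΔV = 4.67×10⁻³ J.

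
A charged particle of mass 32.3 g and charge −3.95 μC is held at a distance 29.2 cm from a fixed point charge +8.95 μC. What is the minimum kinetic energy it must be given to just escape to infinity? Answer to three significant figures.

1.09 J

To just escape, total mechanical energy must reach zero at infinity: ½mv²_min + U = 0, so ½mv²_min = −U = |kQq|/r.
|U| = |kQq|/r = (8.99×10⁹ N·m²/C²)(8.95×10⁻⁶)(3.95×10⁻⁶)/(0.292) = 1.09 J.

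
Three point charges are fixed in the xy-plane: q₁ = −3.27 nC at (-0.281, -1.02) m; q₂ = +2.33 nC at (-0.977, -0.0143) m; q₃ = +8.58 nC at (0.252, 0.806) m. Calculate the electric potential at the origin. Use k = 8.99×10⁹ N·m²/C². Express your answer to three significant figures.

85.0 V

Electric potential is a scalar, so the contributions from each charge add algebraically: V = Σ kqᵢ/rᵢ.
Distances from the field point to each charge: r₁ = 1.06 m, r₂ = 0.977 m, r₃ = 0.844 m.
V = k[(-3.27×10⁻⁹)/(1.06) + (2.33×10⁻⁹)/(0.977) + (8.58×10⁻⁹)/(0.844)] = 85.0 V.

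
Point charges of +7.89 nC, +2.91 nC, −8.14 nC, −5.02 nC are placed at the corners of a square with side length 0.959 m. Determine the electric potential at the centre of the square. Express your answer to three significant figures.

-31.3 V

The total potential is the scalar sum of each charge's contribution, V = Σ kqᵢ/rᵢ.
The distance from each corner to the centre is a√2/2 = 0.678 m.
V = k[(7.89×10⁻⁹)/(0.678) + (2.91×10⁻⁹)/(0.678) + (-8.14×10⁻⁹)/(0.678) + (-5.02×10⁻⁹)/(0.678)] = -31.3 V.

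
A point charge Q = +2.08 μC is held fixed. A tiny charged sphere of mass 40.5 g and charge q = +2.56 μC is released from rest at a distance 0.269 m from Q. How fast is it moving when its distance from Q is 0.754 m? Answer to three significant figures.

Only the electrostatic force acts, so mechanical energy is conserved: ½mv² = U₁ − U₂ = kQq(1/r₁ − 1/r₂).
U₁ − U₂ = (8.99×10⁹ N·m²/C²)(2.08×10⁻⁶ C)(2.56×10⁻⁶ C)(1/0.269 − 1/0.754) = 0.114 J.
v = √(2·0.114/0.0405) = 2.38 m/s.

2.38 m/s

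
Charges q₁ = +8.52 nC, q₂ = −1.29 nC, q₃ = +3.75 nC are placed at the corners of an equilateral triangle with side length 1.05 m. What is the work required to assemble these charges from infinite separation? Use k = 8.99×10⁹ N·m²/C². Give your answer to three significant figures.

1.38×10⁻⁷ J

The work to assemble the configuration equals its total potential energy, U = Σ kqᵢqⱼ/rᵢⱼ over all pairs.
All three pair separations equal the side length, 1.05 m.
U = (-9.41×10⁻⁸) + (2.74×10⁻⁷) + (-4.14×10⁻⁸) = 1.38×10⁻⁷ J.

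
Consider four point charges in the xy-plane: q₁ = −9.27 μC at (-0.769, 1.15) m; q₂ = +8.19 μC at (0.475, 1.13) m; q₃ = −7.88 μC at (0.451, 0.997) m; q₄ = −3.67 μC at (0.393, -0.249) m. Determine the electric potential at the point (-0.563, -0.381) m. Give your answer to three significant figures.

-8.94×10⁴ V

Electric potential is a scalar, so the contributions from each charge add algebraically: V = Σ kqᵢ/rᵢ.
Distances from the field point to each charge: r₁ = 1.54 m, r₂ = 1.83 m, r₃ = 1.71 m, r₄ = 0.965 m.
V = k[(-9.27×10⁻⁶)/(1.54) + (8.19×10⁻⁶)/(1.83) + (-7.88×10⁻⁶)/(1.71) + (-3.67×10⁻⁶)/(0.965)] = -8.94×10⁴ V.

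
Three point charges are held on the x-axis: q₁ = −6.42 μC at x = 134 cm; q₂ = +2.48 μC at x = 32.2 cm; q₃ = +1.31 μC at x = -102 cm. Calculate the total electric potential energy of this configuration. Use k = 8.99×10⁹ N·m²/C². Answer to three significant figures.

The assembly work is the sum of pairwise potential energies, U = Σ_{i<j} kqᵢqⱼ/rᵢⱼ.
Pair separations: r₁₂ = 1.02 m, r₁₃ = 2.36 m, r₂₃ = 1.34 m.
U = (-0.141) + (-0.0320) + (0.0218) = -0.151 J.

-0.151 J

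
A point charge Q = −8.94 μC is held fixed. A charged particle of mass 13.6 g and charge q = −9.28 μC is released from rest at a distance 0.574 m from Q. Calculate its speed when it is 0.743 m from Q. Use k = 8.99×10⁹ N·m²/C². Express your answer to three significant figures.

Only the electrostatic force acts, so mechanical energy is conserved: ½mv² = U₁ − U₂ = kQq(1/r₁ − 1/r₂).
U₁ − U₂ = (8.99×10⁹ N·m²/C²)(-8.94×10⁻⁶ C)(-9.28×10⁻⁶ C)(1/0.574 − 1/0.743) = 0.296 J.
v = √(2·0.296/0.0136) = 6.59 m/s.

6.59 m/s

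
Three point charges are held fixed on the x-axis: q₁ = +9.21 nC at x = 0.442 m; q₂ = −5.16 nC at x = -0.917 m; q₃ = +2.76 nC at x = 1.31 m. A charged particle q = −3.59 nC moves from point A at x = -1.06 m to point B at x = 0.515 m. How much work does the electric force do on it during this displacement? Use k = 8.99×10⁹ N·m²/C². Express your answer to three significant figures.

5.00×10⁻⁶ J

The work done by the electric force is W_field = −ΔU = −q(V_B − V_A) = q(V_A − V_B).
At A: distances to the source charges are 1.50 m, 0.143 m, 2.37 m; V_A = Σ kqᵢ/rᵢ = -259 V.
At B: distances to the source charges are 0.0730 m, 1.43 m, 0.795 m; V_B = Σ kqᵢ/rᵢ = 1130 V.
ΔV = V_B − V_A = 1390 V.
W_field = −qΔV = −(-3.59×10⁻⁹ C)(1390 V) = 5.00×10⁻⁶ J.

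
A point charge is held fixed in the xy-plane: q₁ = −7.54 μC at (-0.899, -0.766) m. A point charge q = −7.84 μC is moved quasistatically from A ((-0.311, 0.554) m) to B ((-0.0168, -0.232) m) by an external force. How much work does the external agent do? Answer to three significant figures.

0.148 J

For quasistatic motion the external work equals the change in potential energy: W_ext = qΔV = q(V_B − V_A).
At A: distance to the source charge is 1.45 m; V_A = kq₁/r = -4.69×10⁴ V.
At B: distance to the source charge is 1.03 m; V_B = kq₁/r = -6.57×10⁴ V.
ΔV = V_B − V_A = -1.88×10⁴ V.
W_ext = qΔV = (-7.84×10⁻⁶ C)(-1.88×10⁴ V) = 0.148 J.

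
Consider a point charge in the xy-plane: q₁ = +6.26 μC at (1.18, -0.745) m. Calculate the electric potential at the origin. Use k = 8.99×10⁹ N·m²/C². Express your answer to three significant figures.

The total potential is the scalar sum of each charge's contribution, V = Σ kqᵢ/rᵢ.
Distances from the field point to each charge: r₁ = 1.40 m.
V = k[(6.26×10⁻⁶)/(1.40)] = 4.03×10⁴ V.

4.03×10⁴ V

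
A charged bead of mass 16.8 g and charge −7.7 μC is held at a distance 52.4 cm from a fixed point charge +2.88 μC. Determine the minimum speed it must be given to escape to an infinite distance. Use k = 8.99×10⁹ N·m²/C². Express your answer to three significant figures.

To just escape, total mechanical energy must reach zero at infinity: ½mv²_min + U = 0, so ½mv²_min = −U = |kQq|/r.
|U| = |kQq|/r = (8.99×10⁹ N·m²/C²)(2.88×10⁻⁶)(7.70×10⁻⁶)/(0.524) = 0.380 J.
v_min = √(2|U|/m) = √(2·0.380/0.0168) = 6.73 m/s.

6.73 m/s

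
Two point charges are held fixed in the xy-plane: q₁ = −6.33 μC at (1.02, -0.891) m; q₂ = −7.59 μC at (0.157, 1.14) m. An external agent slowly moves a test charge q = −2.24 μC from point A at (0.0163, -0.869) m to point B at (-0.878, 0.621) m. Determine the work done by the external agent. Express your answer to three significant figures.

-0.0183 J

For quasistatic motion the external work equals the change in potential energy: W_ext = qΔV = q(V_B − V_A).
At A: distances to the source charges are 1.00 m, 2.01 m; V_A = Σ kqᵢ/rᵢ = -9.06×10⁴ V.
At B: distances to the source charges are 2.43 m, 1.16 m; V_B = Σ kqᵢ/rᵢ = -8.24×10⁴ V.
ΔV = V_B − V_A = 8180 V.
W_ext = qΔV = (-2.24×10⁻⁶ C)(8180 V) = -0.0183 J.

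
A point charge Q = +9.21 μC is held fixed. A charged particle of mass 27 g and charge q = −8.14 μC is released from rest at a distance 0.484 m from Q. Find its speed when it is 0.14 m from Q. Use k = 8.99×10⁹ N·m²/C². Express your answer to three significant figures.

Only the electrostatic force acts, so mechanical energy is conserved: ½mv² = U₁ − U₂ = kQq(1/r₁ − 1/r₂).
U₁ − U₂ = (8.99×10⁹ N·m²/C²)(9.21×10⁻⁶ C)(-8.14×10⁻⁶ C)(1/0.484 − 1/0.140) = 3.42 J.
v = √(2·3.42/0.0270) = 15.9 m/s.

15.9 m/s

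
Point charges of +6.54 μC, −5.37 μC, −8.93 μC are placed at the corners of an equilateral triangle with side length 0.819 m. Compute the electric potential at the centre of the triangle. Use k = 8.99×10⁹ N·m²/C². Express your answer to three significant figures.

-1.48×10⁵ V

The total potential is the scalar sum of each charge's contribution, V = Σ kqᵢ/rᵢ.
The distance from each vertex to the centroid is a/√3 = 0.473 m.
V = k[(6.54×10⁻⁶)/(0.473) + (-5.37×10⁻⁶)/(0.473) + (-8.93×10⁻⁶)/(0.473)] = -1.48×10⁵ V.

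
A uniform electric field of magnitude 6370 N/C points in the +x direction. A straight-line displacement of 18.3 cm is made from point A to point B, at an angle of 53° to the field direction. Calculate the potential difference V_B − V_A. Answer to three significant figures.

-702 V

Only the component of displacement along E changes the potential: ΔV = −E·d·cosθ.
ΔV = −(6370 V/m)(0.183 m)cos53° = -702 V.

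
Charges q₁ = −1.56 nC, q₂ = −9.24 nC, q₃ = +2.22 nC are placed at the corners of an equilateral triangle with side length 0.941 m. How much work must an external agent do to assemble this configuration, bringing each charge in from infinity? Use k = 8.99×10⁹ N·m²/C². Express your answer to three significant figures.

The assembly work is the sum of pairwise potential energies, U = Σ_{i<j} kqᵢqⱼ/rᵢⱼ.
All three pair separations equal the side length, 0.941 m.
U = (1.38×10⁻⁷) + (-3.31×10⁻⁸) + (-1.96×10⁻⁷) = -9.13×10⁻⁸ J.

-9.13×10⁻⁸ J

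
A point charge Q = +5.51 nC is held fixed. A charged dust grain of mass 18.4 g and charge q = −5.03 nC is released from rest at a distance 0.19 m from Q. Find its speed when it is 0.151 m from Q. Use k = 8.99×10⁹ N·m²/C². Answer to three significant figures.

Only the electrostatic force acts, so mechanical energy is conserved: ½mv² = U₁ − U₂ = kQq(1/r₁ − 1/r₂).
U₁ − U₂ = (8.99×10⁹ N·m²/C²)(5.51×10⁻⁹ C)(-5.03×10⁻⁹ C)(1/0.190 − 1/0.151) = 3.39×10⁻⁷ J.
v = √(2·3.39×10⁻⁷/0.0184) = 6.07×10⁻³ m/s.

6.07×10⁻³ m/s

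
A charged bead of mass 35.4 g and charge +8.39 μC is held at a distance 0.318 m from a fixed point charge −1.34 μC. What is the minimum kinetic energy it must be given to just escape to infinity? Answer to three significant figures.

0.318 J

To just escape, total mechanical energy must reach zero at infinity: ½mv²_min + U = 0, so ½mv²_min = −U = |kQq|/r.
|U| = |kQq|/r = (8.99×10⁹ N·m²/C²)(1.34×10⁻⁶)(8.39×10⁻⁶)/(0.318) = 0.318 J.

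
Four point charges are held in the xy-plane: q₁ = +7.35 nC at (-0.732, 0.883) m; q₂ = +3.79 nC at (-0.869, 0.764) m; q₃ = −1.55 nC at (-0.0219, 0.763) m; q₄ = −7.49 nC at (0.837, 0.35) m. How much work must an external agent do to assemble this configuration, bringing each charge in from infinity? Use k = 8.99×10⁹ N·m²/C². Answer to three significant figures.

The assembly work is the sum of pairwise potential energies, U = Σ_{i<j} kqᵢqⱼ/rᵢⱼ.
Pair separations: r₁₂ = 0.181 m, r₁₃ = 0.720 m, r₁₄ = 1.66 m, r₂₃ = 0.847 m, r₂₄ = 1.76 m, r₃₄ = 0.953 m.
Summing all 6 pair terms gives U = 8.41×10⁻⁷ J.

8.41×10⁻⁷ J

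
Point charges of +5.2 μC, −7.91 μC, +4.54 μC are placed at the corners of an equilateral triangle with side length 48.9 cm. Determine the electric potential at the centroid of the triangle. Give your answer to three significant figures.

The total potential is the scalar sum of each charge's contribution, V = Σ kqᵢ/rᵢ.
The distance from each vertex to the centroid is a/√3 = 0.282 m.
V = k[(5.20×10⁻⁶)/(0.282) + (-7.91×10⁻⁶)/(0.282) + (4.54×10⁻⁶)/(0.282)] = 5.83×10⁴ V.

5.83×10⁴ V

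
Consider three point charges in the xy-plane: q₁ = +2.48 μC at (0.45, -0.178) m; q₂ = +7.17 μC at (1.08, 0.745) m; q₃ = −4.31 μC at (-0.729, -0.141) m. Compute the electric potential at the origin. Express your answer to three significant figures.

4.30×10⁴ V

Electric potential is a scalar, so the contributions from each charge add algebraically: V = Σ kqᵢ/rᵢ.
Distances from the field point to each charge: r₁ = 0.484 m, r₂ = 1.31 m, r₃ = 0.743 m.
V = k[(2.48×10⁻⁶)/(0.484) + (7.17×10⁻⁶)/(1.31) + (-4.31×10⁻⁶)/(0.743)] = 4.30×10⁴ V.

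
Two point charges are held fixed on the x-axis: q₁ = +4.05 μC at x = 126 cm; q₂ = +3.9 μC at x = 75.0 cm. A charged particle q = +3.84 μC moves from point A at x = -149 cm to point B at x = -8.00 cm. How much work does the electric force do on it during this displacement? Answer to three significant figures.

The work done by the electric force is W_field = −ΔU = −q(V_B − V_A) = q(V_A − V_B).
At A: distances to the source charges are 2.75 m, 2.24 m; V_A = Σ kqᵢ/rᵢ = 2.89×10⁴ V.
At B: distances to the source charges are 1.34 m, 0.830 m; V_B = Σ kqᵢ/rᵢ = 6.94×10⁴ V.
ΔV = V_B − V_A = 4.05×10⁴ V.
W_field = −qΔV = −(3.84×10⁻⁶ C)(4.05×10⁴ V) = -0.156 J.

-0.156 J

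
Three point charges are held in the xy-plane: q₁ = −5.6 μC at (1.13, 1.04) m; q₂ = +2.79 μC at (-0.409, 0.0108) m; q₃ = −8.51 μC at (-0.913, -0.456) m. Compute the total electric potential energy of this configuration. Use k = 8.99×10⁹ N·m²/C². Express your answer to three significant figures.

-0.217 J

The work to assemble the configuration equals its total potential energy, U = Σ kqᵢqⱼ/rᵢⱼ over all pairs.
Pair separations: r₁₂ = 1.85 m, r₁₃ = 2.53 m, r₂₃ = 0.687 m.
U = (-0.0759) + (0.169) + (-0.311) = -0.217 J.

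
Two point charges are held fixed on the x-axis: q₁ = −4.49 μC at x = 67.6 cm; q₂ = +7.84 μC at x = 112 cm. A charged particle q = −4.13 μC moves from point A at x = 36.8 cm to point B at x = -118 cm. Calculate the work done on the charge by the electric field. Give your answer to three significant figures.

0.191 J

The work done by the electric force is W_field = −ΔU = −q(V_B − V_A) = q(V_A − V_B).
At A: distances to the source charges are 0.308 m, 0.752 m; V_A = Σ kqᵢ/rᵢ = -3.73×10⁴ V.
At B: distances to the source charges are 1.86 m, 2.30 m; V_B = Σ kqᵢ/rᵢ = 8900 V.
ΔV = V_B − V_A = 4.62×10⁴ V.
W_field = −qΔV = −(-4.13×10⁻⁶ C)(4.62×10⁴ V) = 0.191 J.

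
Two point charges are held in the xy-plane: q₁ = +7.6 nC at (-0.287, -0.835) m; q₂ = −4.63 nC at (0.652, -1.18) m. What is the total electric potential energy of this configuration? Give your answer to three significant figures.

The assembly work is the sum of pairwise potential energies, U = Σ_{i<j} kqᵢqⱼ/rᵢⱼ.
Pair separations: r₁₂ = 1.00 m.
U = (-3.16×10⁻⁷) = -3.16×10⁻⁷ J.

-3.16×10⁻⁷ J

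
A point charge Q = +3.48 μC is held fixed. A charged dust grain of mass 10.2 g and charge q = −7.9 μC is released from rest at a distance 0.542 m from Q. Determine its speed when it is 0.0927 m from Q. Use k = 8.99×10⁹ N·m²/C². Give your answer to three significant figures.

20.8 m/s

Only the electrostatic force acts, so mechanical energy is conserved: ½mv² = U₁ − U₂ = kQq(1/r₁ − 1/r₂).
U₁ − U₂ = (8.99×10⁹ N·m²/C²)(3.48×10⁻⁶ C)(-7.90×10⁻⁶ C)(1/0.542 − 1/0.0927) = 2.21 J.
v = √(2·2.21/0.0102) = 20.8 m/s.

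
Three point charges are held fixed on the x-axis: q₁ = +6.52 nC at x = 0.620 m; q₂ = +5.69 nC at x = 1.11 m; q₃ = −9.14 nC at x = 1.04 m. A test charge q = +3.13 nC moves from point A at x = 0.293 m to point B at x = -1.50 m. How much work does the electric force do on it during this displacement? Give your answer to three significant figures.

The work done by the electric force is W_field = −ΔU = −q(V_B − V_A) = q(V_A − V_B).
At A: distances to the source charges are 0.327 m, 0.817 m, 0.747 m; V_A = Σ kqᵢ/rᵢ = 132 V.
At B: distances to the source charges are 2.12 m, 2.61 m, 2.54 m; V_B = Σ kqᵢ/rᵢ = 14.9 V.
ΔV = V_B − V_A = -117 V.
W_field = −qΔV = −(3.13×10⁻⁹ C)(-117 V) = 3.66×10⁻⁷ J.

3.66×10⁻⁷ J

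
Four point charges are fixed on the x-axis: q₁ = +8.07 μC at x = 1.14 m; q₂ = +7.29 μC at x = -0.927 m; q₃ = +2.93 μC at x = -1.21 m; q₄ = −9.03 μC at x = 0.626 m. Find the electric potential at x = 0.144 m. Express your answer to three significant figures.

-1.49×10⁴ V

Electric potential is a scalar, so the contributions from each charge add algebraically: V = Σ kqᵢ/rᵢ.
Distances from the field point to each charge: r₁ = 0.996 m, r₂ = 1.07 m, r₃ = 1.35 m, r₄ = 0.482 m.
V = k[(8.07×10⁻⁶)/(0.996) + (7.29×10⁻⁶)/(1.07) + (2.93×10⁻⁶)/(1.35) + (-9.03×10⁻⁶)/(0.482)] = -1.49×10⁴ V.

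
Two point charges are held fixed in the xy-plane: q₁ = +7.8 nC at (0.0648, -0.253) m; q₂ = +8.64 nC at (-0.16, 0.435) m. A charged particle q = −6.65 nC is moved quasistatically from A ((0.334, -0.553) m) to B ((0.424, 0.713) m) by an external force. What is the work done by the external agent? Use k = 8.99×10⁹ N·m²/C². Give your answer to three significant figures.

For quasistatic motion the external work equals the change in potential energy: W_ext = qΔV = q(V_B − V_A).
At A: distances to the source charges are 0.403 m, 1.10 m; V_A = Σ kqᵢ/rᵢ = 244 V.
At B: distances to the source charges are 1.03 m, 0.647 m; V_B = Σ kqᵢ/rᵢ = 188 V.
ΔV = V_B − V_A = -56.2 V.
W_ext = qΔV = (-6.65×10⁻⁹ C)(-56.2 V) = 3.73×10⁻⁷ J.

3.73×10⁻⁷ J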